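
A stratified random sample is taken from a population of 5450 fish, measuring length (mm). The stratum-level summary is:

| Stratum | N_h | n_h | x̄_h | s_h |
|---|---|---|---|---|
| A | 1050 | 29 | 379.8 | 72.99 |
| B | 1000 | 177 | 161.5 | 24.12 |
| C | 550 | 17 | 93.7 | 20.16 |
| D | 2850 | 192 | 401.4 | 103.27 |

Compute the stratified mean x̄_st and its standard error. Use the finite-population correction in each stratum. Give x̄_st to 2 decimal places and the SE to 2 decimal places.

x̄_st ≈ 322.17, SE ≈ 4.60

x̄_st = Σ W_h x̄_h = (1050·379.8 + 1000·161.5 + 550·93.7 + 2850·401.4)/5450 = 322.16789
V̂(x̄_st) = Σ W_h² (1 − n_h/N_h) s_h²/n_h, with W_h = N_h/N and N = 5450:
  stratum A: (1050/5450)²·(1 − 29/1050)·72.99²/29 = 6.63057
  stratum B: (1000/5450)²·(1 − 177/1000)·24.12²/177 = 0.0910727
  stratum C: (550/5450)²·(1 − 17/550)·20.16²/17 = 0.235955
  stratum D: (2850/5450)²·(1 − 192/2850)·103.27²/192 = 14.1662
V̂(x̄_st) = 21.1238
SE(x̄_st) = √21.1238 = 4.59607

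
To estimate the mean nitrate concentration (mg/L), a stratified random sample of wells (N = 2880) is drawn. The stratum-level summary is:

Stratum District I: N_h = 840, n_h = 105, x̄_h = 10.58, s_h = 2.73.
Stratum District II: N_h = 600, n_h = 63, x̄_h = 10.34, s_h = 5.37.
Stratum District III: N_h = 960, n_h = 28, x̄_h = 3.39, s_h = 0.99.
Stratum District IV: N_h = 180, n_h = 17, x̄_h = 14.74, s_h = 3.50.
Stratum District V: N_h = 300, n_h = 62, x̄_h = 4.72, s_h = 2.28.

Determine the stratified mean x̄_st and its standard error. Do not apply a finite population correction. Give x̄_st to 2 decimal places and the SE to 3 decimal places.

x̄_st = Σ W_h x̄_h = (840·10.58 + 600·10.34 + 960·3.39 + 180·14.74 + 300·4.72)/2880 = 7.78292
V̂(x̄_st) = Σ W_h² s_h²/n_h, with W_h = N_h/N and N = 2880:
  stratum District I: (840/2880)²·2.73²/105 = 0.00603823
  stratum District II: (600/2880)²·5.37²/63 = 0.0198667
  stratum District III: (960/2880)²·0.99²/28 = 0.00388929
  stratum District IV: (180/2880)²·3.50²/17 = 0.0028148
  stratum District V: (300/2880)²·2.28²/62 = 0.000909778
V̂(x̄_st) = 0.0335188
SE(x̄_st) = √0.0335188 = 0.183081

x̄_st ≈ 7.78, SE ≈ 0.183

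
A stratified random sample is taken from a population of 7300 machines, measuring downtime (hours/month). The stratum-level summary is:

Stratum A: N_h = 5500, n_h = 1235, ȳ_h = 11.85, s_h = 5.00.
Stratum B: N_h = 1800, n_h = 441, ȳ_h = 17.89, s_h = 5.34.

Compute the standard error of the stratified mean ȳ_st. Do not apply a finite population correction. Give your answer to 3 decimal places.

V̂(ȳ_st) = Σ W_h² s_h²/n_h, with W_h = N_h/N and N = 7300:
  stratum A: (5500/7300)²·5.00²/1235 = 0.0114909
  stratum B: (1800/7300)²·5.34²/441 = 0.00393136
V̂(ȳ_st) = 0.0154222
SE(ȳ_st) = √0.0154222 = 0.124186

SE(ȳ_st) ≈ 0.124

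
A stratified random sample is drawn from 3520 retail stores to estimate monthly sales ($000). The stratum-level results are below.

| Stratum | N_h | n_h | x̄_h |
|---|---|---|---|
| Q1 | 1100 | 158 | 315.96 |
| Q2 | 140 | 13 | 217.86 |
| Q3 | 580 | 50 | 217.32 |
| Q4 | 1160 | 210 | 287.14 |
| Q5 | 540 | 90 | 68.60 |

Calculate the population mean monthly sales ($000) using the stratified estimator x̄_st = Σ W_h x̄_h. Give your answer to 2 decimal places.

N = Σ N_h = 3520. Stratum weights W_h = N_h/N.
x̄_st = (1100·315.96 + 140·217.86 + 580·217.32 + 1160·287.14 + 540·68.60) / 3520 = 248.3603

x̄_st ≈ 248.36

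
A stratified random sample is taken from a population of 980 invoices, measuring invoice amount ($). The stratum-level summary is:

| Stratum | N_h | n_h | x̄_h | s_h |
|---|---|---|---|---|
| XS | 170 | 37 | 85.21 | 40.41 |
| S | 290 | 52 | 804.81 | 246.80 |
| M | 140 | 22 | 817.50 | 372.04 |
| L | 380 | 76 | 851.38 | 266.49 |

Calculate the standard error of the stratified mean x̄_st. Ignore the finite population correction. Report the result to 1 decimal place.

V̂(x̄_st) = Σ W_h² s_h²/n_h, with W_h = N_h/N and N = 980:
  stratum XS: (170/980)²·40.41²/37 = 1.32807
  stratum S: (290/980)²·246.80²/52 = 102.572
  stratum M: (140/980)²·372.04²/22 = 128.399
  stratum L: (380/980)²·266.49²/76 = 140.496
V̂(x̄_st) = 372.795
SE(x̄_st) = √372.795 = 19.3079

SE(x̄_st) ≈ 19.3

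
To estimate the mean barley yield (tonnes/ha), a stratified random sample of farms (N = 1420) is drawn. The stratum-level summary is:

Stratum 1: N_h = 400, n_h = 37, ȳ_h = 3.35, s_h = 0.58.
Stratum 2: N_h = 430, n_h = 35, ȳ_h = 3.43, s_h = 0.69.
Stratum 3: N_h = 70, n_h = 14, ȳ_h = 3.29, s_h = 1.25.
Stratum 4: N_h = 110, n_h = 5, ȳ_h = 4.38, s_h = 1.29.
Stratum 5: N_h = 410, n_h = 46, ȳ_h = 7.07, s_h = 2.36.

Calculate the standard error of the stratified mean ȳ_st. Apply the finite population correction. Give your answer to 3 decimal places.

V̂(ȳ_st) = Σ W_h² (1 − n_h/N_h) s_h²/n_h, with W_h = N_h/N and N = 1420:
  stratum 1: (400/1420)²·(1 − 37/400)·0.58²/37 = 0.000654703
  stratum 2: (430/1420)²·(1 − 35/430)·0.69²/35 = 0.00114583
  stratum 3: (70/1420)²·(1 − 14/70)·1.25²/14 = 0.000216971
  stratum 4: (110/1420)²·(1 − 5/110)·1.29²/5 = 0.0019064
  stratum 5: (410/1420)²·(1 − 46/410)·2.36²/46 = 0.00896138
V̂(ȳ_st) = 0.0128853
SE(ȳ_st) = √0.0128853 = 0.113513

SE(ȳ_st) ≈ 0.114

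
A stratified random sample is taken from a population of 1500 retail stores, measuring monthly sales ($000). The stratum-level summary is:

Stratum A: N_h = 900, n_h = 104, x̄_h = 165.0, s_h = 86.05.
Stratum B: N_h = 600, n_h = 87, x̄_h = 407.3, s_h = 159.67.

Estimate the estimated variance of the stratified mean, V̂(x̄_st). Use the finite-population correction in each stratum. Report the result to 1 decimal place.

V̂(x̄_st) = Σ W_h² (1 − n_h/N_h) s_h²/n_h, with W_h = N_h/N and N = 1500:
  stratum A: (900/1500)²·(1 − 104/900)·86.05²/104 = 22.6695
  stratum B: (600/1500)²·(1 − 87/600)·159.67²/87 = 40.0879
V̂(x̄_st) = 62.7574

V̂(x̄_st) ≈ 62.8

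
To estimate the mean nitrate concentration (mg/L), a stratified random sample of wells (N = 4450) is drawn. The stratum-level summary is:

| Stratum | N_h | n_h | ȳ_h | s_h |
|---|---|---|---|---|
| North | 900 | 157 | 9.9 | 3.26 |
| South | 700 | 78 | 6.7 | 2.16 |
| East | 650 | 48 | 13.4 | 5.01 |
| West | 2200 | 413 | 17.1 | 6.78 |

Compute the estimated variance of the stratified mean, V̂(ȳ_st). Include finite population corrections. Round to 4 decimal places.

V̂(ȳ_st) = Σ W_h² (1 − n_h/N_h) s_h²/n_h, with W_h = N_h/N and N = 4450:
  stratum North: (900/4450)²·(1 − 157/900)·3.26²/157 = 0.00228585
  stratum South: (700/4450)²·(1 − 78/700)·2.16²/78 = 0.00131517
  stratum East: (650/4450)²·(1 − 48/650)·5.01²/48 = 0.0103329
  stratum West: (2200/4450)²·(1 − 413/2200)·6.78²/413 = 0.0220972
V̂(ȳ_st) = 0.0360311

V̂(ȳ_st) ≈ 0.0360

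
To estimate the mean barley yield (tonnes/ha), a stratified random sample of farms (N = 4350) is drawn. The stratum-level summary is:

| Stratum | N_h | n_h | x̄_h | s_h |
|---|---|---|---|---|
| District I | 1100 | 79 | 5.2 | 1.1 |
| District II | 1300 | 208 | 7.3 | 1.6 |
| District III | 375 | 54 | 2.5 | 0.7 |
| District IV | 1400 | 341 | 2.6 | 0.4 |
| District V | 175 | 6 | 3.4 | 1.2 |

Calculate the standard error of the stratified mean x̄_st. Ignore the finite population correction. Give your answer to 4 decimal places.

V̂(x̄_st) = Σ W_h² s_h²/n_h, with W_h = N_h/N and N = 4350:
  stratum District I: (1100/4350)²·1.1²/79 = 0.000979411
  stratum District II: (1300/4350)²·1.6²/208 = 0.00109922
  stratum District III: (375/4350)²·0.7²/54 = 6.74352e-05
  stratum District IV: (1400/4350)²·0.4²/341 = 4.86008e-05
  stratum District V: (175/4350)²·1.2²/6 = 0.000388426
V̂(x̄_st) = 0.00258309
SE(x̄_st) = √0.00258309 = 0.0508242

SE(x̄_st) ≈ 0.0508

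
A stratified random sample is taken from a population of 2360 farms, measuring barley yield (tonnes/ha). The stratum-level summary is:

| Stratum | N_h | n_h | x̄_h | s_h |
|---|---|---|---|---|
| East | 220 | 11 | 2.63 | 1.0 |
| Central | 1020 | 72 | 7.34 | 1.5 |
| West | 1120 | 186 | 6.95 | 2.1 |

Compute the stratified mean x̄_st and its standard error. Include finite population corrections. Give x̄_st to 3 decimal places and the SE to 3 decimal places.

x̄_st = Σ W_h x̄_h = (220·2.63 + 1020·7.34 + 1120·6.95)/2360 = 6.71585
V̂(x̄_st) = Σ W_h² (1 − n_h/N_h) s_h²/n_h, with W_h = N_h/N and N = 2360:
  stratum East: (220/2360)²·(1 − 11/220)·1.0²/11 = 0.000750503
  stratum Central: (1020/2360)²·(1 − 72/1020)·1.5²/72 = 0.00542543
  stratum West: (1120/2360)²·(1 − 186/1120)·2.1²/186 = 0.00445314
V̂(x̄_st) = 0.0106291
SE(x̄_st) = √0.0106291 = 0.103097

x̄_st ≈ 6.716, SE ≈ 0.103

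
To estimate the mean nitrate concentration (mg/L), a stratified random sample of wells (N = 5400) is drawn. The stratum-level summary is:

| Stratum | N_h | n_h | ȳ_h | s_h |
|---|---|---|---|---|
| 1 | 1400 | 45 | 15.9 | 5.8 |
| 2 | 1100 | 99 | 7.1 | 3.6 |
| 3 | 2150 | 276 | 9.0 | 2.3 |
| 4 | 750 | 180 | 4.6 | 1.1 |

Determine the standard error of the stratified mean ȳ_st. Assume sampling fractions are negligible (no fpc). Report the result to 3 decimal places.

SE(ȳ_st) ≈ 0.243

V̂(ȳ_st) = Σ W_h² s_h²/n_h, with W_h = N_h/N and N = 5400:
  stratum 1: (1400/5400)²·5.8²/45 = 0.0502472
  stratum 2: (1100/5400)²·3.6²/99 = 0.0054321
  stratum 3: (2150/5400)²·2.3²/276 = 0.00303834
  stratum 4: (750/5400)²·1.1²/180 = 0.000129672
V̂(ȳ_st) = 0.0588473
SE(ȳ_st) = √0.0588473 = 0.242585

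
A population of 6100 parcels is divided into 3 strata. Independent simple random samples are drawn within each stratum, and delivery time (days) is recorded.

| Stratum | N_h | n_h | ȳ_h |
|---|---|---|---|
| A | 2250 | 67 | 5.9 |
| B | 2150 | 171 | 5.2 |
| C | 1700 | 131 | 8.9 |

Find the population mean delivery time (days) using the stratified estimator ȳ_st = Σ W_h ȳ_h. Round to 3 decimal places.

ȳ_st ≈ 6.489

N = Σ N_h = 6100. Stratum weights W_h = N_h/N.
ȳ_st = (2250·5.9 + 2150·5.2 + 1700·8.9) / 6100 = 6.48934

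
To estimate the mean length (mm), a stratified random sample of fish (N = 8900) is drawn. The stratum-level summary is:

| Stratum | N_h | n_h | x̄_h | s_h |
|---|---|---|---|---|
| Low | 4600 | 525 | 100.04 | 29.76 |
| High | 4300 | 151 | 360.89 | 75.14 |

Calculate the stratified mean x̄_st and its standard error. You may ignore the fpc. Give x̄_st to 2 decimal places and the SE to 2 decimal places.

x̄_st ≈ 226.07, SE ≈ 3.03

x̄_st = Σ W_h x̄_h = (4600·100.04 + 4300·360.89)/8900 = 226.06865
V̂(x̄_st) = Σ W_h² s_h²/n_h, with W_h = N_h/N and N = 8900:
  stratum Low: (4600/8900)²·29.76²/525 = 0.450653
  stratum High: (4300/8900)²·75.14²/151 = 8.72815
V̂(x̄_st) = 9.17881
SE(x̄_st) = √9.17881 = 3.02965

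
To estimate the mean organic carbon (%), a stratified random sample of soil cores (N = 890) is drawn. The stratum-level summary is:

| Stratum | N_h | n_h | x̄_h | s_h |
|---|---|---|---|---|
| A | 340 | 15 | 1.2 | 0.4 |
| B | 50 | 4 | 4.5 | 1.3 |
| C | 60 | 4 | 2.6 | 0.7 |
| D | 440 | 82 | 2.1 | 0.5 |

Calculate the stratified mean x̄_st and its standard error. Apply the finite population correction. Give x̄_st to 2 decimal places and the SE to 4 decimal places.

x̄_st = Σ W_h x̄_h = (340·1.2 + 50·4.5 + 60·2.6 + 440·2.1)/890 = 1.92472
V̂(x̄_st) = Σ W_h² (1 − n_h/N_h) s_h²/n_h, with W_h = N_h/N and N = 890:
  stratum A: (340/890)²·(1 − 15/340)·0.4²/15 = 0.00148803
  stratum B: (50/890)²·(1 − 4/50)·1.3²/4 = 0.0012268
  stratum C: (60/890)²·(1 − 4/60)·0.7²/4 = 0.000519631
  stratum D: (440/890)²·(1 − 82/440)·0.5²/82 = 0.000606292
V̂(x̄_st) = 0.00384075
SE(x̄_st) = √0.00384075 = 0.0619738

x̄_st ≈ 1.92, SE ≈ 0.0620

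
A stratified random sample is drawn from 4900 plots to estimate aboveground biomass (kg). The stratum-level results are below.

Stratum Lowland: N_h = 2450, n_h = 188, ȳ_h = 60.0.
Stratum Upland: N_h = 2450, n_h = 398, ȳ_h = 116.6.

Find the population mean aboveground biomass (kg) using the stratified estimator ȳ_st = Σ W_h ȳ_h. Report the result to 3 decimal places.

ȳ_st ≈ 88.300

N = Σ N_h = 4900. Stratum weights W_h = N_h/N.
ȳ_st = (2450·60.0 + 2450·116.6) / 4900 = 88.30000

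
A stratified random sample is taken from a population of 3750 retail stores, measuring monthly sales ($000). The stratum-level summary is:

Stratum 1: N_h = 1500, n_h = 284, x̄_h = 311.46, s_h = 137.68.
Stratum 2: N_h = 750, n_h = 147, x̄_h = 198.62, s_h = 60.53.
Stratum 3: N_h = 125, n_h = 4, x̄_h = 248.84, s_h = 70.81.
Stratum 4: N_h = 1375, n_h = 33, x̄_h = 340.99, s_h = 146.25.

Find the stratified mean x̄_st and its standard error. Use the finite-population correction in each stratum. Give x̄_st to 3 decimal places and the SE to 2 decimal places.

x̄_st ≈ 297.632, SE ≈ 9.79

x̄_st = Σ W_h x̄_h = (1500·311.46 + 750·198.62 + 125·248.84 + 1375·340.99)/3750 = 297.63233
V̂(x̄_st) = Σ W_h² (1 − n_h/N_h) s_h²/n_h, with W_h = N_h/N and N = 3750:
  stratum 1: (1500/3750)²·(1 − 284/1500)·137.68²/284 = 8.65736
  stratum 2: (750/3750)²·(1 − 147/750)·60.53²/147 = 0.801567
  stratum 3: (125/3750)²·(1 − 4/125)·70.81²/4 = 1.34822
  stratum 4: (1375/3750)²·(1 − 33/1375)·146.25²/33 = 85.0492
V̂(x̄_st) = 95.8564
SE(x̄_st) = √95.8564 = 9.79063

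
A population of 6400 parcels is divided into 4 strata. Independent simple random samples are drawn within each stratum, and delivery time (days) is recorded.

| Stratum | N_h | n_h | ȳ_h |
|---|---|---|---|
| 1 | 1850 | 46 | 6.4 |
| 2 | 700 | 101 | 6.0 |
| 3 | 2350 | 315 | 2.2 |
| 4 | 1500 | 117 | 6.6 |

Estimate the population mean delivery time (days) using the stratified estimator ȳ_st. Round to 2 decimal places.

ȳ_st ≈ 4.86

N = Σ N_h = 6400. Stratum weights W_h = N_h/N.
ȳ_st = (1850·6.4 + 700·6.0 + 2350·2.2 + 1500·6.6) / 6400 = 4.8609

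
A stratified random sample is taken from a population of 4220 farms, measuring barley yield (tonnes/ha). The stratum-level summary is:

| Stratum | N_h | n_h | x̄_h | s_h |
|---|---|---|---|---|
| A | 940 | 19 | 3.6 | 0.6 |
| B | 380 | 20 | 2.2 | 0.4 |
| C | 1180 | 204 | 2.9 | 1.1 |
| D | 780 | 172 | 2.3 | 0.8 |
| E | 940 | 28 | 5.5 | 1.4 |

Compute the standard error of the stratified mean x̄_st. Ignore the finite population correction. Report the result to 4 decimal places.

SE(x̄_st) ≈ 0.0712

V̂(x̄_st) = Σ W_h² s_h²/n_h, with W_h = N_h/N and N = 4220:
  stratum A: (940/4220)²·0.6²/19 = 0.000940112
  stratum B: (380/4220)²·0.4²/20 = 6.48683e-05
  stratum C: (1180/4220)²·1.1²/204 = 0.000463761
  stratum D: (780/4220)²·0.8²/172 = 0.000127121
  stratum E: (940/4220)²·1.4²/28 = 0.00347319
V̂(x̄_st) = 0.00506905
SE(x̄_st) = √0.00506905 = 0.0711973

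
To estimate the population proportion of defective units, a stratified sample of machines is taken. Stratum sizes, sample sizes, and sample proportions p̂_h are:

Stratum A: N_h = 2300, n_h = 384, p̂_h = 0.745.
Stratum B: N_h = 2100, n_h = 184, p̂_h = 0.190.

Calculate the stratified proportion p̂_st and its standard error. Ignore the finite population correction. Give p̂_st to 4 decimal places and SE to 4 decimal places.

N = 4400; stratum weights W_h = N_h/N.
p̂_st = Σ W_h p̂_h = (2300·0.745 + 2100·0.190)/4400 = 0.48011
V̂(p̂_st) = Σ W_h² p̂_h(1−p̂_h)/(n_h−1):
  stratum A: (2300/4400)²·0.745·0.255/383 = 0.000135534
  stratum B: (2100/4400)²·0.190·0.810/183 = 0.000191567
V̂(p̂_st) = 0.000327101; SE = √V̂ = 0.0180859

p̂_st ≈ 0.4801, SE ≈ 0.0181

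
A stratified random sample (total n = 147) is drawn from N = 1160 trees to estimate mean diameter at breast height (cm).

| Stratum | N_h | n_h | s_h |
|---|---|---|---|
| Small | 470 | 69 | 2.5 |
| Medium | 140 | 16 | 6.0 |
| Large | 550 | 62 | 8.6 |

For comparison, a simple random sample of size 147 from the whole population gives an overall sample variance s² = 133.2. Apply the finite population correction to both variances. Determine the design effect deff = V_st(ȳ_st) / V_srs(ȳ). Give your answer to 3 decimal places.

deff ≈ 0.353

V̂(ȳ_st) = Σ W_h² (1 − n_h/N_h) s_h²/n_h, with W_h = N_h/N and N = 1160:
  stratum Small: (470/1160)²·(1 − 69/470)·2.5²/69 = 0.0126869
  stratum Medium: (140/1160)²·(1 − 16/140)·6.0²/16 = 0.0290279
  stratum Large: (550/1160)²·(1 − 62/550)·8.6²/62 = 0.237942
V_st = 0.279657
V_srs = (1 − 147/1160)·133.2/147 = 0.791295
deff = V_st / V_srs = 0.279657/0.791295 = 0.3534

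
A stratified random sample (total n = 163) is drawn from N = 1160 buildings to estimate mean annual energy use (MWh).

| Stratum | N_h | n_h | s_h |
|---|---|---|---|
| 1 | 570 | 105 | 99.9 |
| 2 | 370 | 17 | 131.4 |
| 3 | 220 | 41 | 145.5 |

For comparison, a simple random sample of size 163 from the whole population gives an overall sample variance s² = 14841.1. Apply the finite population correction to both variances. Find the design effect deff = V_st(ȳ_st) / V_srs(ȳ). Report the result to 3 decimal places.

V̂(ȳ_st) = Σ W_h² (1 − n_h/N_h) s_h²/n_h, with W_h = N_h/N and N = 1160:
  stratum 1: (570/1160)²·(1 − 105/570)·99.9²/105 = 18.7221
  stratum 2: (370/1160)²·(1 − 17/370)·131.4²/17 = 98.5831
  stratum 3: (220/1160)²·(1 − 41/220)·145.5²/41 = 15.1113
V_st = 132.416
V_srs = (1 − 163/1160)·14841.1/163 = 78.2556
deff = V_st / V_srs = 132.416/78.2556 = 1.6921

deff ≈ 1.692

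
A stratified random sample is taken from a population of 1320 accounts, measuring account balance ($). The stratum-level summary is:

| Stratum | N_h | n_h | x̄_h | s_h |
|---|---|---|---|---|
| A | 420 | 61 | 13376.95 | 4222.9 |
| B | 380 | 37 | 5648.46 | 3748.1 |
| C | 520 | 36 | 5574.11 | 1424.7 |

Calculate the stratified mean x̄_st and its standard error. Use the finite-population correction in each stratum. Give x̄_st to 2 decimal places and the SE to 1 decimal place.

x̄_st = Σ W_h x̄_h = (420·13376.95 + 380·5648.46 + 520·5574.11)/1320 = 8078.23561
V̂(x̄_st) = Σ W_h² (1 − n_h/N_h) s_h²/n_h, with W_h = N_h/N and N = 1320:
  stratum A: (420/1320)²·(1 − 61/420)·4222.9²/61 = 25298.1
  stratum B: (380/1320)²·(1 − 37/380)·3748.1²/37 = 28402.1
  stratum C: (520/1320)²·(1 − 36/520)·1424.7²/36 = 8144.14
V̂(x̄_st) = 61844.3
SE(x̄_st) = √61844.3 = 248.685

x̄_st ≈ 8078.24, SE ≈ 248.7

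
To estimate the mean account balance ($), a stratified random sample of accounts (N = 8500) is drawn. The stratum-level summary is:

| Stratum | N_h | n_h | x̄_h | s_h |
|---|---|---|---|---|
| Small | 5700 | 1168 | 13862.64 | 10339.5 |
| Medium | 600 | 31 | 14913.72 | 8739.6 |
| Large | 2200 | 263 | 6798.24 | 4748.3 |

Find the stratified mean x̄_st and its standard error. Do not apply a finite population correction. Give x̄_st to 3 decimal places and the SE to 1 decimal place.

x̄_st = Σ W_h x̄_h = (5700·13862.64 + 600·14913.72 + 2200·6798.24)/8500 = 12108.40094
V̂(x̄_st) = Σ W_h² s_h²/n_h, with W_h = N_h/N and N = 8500:
  stratum Small: (5700/8500)²·10339.5²/1168 = 41159.3
  stratum Medium: (600/8500)²·8739.6²/31 = 12276.8
  stratum Large: (2200/8500)²·4748.3²/263 = 5742.86
V̂(x̄_st) = 59179
SE(x̄_st) = √59179 = 243.267

x̄_st ≈ 12108.401, SE ≈ 243.3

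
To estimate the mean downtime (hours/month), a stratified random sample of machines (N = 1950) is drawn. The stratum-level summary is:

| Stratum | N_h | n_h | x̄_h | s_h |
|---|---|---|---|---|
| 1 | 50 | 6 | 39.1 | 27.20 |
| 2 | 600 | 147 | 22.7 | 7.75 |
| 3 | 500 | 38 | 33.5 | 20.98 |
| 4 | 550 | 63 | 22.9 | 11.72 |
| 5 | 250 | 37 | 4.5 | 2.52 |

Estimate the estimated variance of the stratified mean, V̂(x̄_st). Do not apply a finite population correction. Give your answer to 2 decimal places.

V̂(x̄_st) ≈ 1.06

V̂(x̄_st) = Σ W_h² s_h²/n_h, with W_h = N_h/N and N = 1950:
  stratum 1: (50/1950)²·27.20²/6 = 0.0810695
  stratum 2: (600/1950)²·7.75²/147 = 0.0386829
  stratum 3: (500/1950)²·20.98²/38 = 0.76155
  stratum 4: (550/1950)²·11.72²/63 = 0.173449
  stratum 5: (250/1950)²·2.52²/37 = 0.00282105
V̂(x̄_st) = 1.05757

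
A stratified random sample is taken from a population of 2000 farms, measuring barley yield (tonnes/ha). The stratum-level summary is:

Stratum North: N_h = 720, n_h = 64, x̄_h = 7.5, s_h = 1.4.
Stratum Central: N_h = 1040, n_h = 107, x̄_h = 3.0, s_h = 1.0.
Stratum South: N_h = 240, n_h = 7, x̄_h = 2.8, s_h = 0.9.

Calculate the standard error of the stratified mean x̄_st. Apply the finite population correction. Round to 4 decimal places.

V̂(x̄_st) = Σ W_h² (1 − n_h/N_h) s_h²/n_h, with W_h = N_h/N and N = 2000:
  stratum North: (720/2000)²·(1 − 64/720)·1.4²/64 = 0.0036162
  stratum Central: (1040/2000)²·(1 − 107/1040)·1.0²/107 = 0.0022671
  stratum South: (240/2000)²·(1 − 7/240)·0.9²/7 = 0.00161769
V̂(x̄_st) = 0.00750099
SE(x̄_st) = √0.00750099 = 0.0866082

SE(x̄_st) ≈ 0.0866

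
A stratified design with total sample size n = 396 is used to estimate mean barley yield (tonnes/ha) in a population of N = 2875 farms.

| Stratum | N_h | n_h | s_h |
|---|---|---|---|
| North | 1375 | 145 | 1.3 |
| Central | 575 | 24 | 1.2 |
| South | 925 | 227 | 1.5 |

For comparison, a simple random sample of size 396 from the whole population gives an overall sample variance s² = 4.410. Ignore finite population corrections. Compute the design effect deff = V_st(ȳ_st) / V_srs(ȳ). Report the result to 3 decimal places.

V̂(ȳ_st) = Σ W_h² s_h²/n_h, with W_h = N_h/N and N = 2875:
  stratum North: (1375/2875)²·1.3²/145 = 0.00266593
  stratum Central: (575/2875)²·1.2²/24 = 0.0024
  stratum South: (925/2875)²·1.5²/227 = 0.00102604
V_st = 0.00609197
V_srs = s²/n = 4.410/396 = 0.0111364
deff = V_st / V_srs = 0.00609197/0.0111364 = 0.5470

deff ≈ 0.547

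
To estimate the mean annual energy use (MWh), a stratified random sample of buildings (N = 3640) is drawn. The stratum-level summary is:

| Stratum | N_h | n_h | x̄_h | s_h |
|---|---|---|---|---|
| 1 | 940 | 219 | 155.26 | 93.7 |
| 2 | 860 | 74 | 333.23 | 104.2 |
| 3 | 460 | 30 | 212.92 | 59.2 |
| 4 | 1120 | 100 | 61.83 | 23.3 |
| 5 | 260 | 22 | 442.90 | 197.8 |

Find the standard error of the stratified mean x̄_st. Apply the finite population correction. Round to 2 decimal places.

V̂(x̄_st) = Σ W_h² (1 − n_h/N_h) s_h²/n_h, with W_h = N_h/N and N = 3640:
  stratum 1: (940/3640)²·(1 − 219/940)·93.7²/219 = 2.05067
  stratum 2: (860/3640)²·(1 − 74/860)·104.2²/74 = 7.48552
  stratum 3: (460/3640)²·(1 − 30/460)·59.2²/30 = 1.744
  stratum 4: (1120/3640)²·(1 − 100/1120)·23.3²/100 = 0.468088
  stratum 5: (260/3640)²·(1 − 22/260)·197.8²/22 = 8.30572
V̂(x̄_st) = 20.054
SE(x̄_st) = √20.054 = 4.47817

SE(x̄_st) ≈ 4.48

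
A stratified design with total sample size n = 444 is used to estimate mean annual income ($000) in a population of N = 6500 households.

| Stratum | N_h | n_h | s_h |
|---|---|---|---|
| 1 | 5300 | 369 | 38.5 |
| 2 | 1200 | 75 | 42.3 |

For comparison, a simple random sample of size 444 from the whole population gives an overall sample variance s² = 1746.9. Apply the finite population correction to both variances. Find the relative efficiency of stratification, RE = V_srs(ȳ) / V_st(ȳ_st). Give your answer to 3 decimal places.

V̂(ȳ_st) = Σ W_h² (1 − n_h/N_h) s_h²/n_h, with W_h = N_h/N and N = 6500:
  stratum 1: (5300/6500)²·(1 − 369/5300)·38.5²/369 = 2.48473
  stratum 2: (1200/6500)²·(1 − 75/1200)·42.3²/75 = 0.762301
V_st = 3.24703
V_srs = (1 − 444/6500)·1746.9/444 = 3.66571
Relative efficiency = V_srs / V_st = 3.66571/3.24703 = 1.1289

RE ≈ 1.129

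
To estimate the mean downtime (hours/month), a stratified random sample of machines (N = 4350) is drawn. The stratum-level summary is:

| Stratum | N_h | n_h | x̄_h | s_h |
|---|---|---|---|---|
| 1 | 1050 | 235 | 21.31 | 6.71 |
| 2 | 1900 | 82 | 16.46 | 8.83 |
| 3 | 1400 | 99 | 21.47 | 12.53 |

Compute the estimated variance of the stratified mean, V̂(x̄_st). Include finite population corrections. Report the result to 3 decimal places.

V̂(x̄_st) ≈ 0.335

V̂(x̄_st) = Σ W_h² (1 − n_h/N_h) s_h²/n_h, with W_h = N_h/N and N = 4350:
  stratum 1: (1050/4350)²·(1 − 235/1050)·6.71²/235 = 0.00866454
  stratum 2: (1900/4350)²·(1 − 82/1900)·8.83²/82 = 0.173571
  stratum 3: (1400/4350)²·(1 − 99/1400)·12.53²/99 = 0.152649
V̂(x̄_st) = 0.334884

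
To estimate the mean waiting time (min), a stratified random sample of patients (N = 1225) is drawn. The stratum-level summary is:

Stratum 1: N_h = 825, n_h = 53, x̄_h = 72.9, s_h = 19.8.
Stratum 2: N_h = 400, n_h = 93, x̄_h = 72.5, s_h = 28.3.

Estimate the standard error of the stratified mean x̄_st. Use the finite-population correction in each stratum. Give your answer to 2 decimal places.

V̂(x̄_st) = Σ W_h² (1 − n_h/N_h) s_h²/n_h, with W_h = N_h/N and N = 1225:
  stratum 1: (825/1225)²·(1 − 53/825)·19.8²/53 = 3.13945
  stratum 2: (400/1225)²·(1 − 93/400)·28.3²/93 = 0.704719
V̂(x̄_st) = 3.84417
SE(x̄_st) = √3.84417 = 1.96066

SE(x̄_st) ≈ 1.96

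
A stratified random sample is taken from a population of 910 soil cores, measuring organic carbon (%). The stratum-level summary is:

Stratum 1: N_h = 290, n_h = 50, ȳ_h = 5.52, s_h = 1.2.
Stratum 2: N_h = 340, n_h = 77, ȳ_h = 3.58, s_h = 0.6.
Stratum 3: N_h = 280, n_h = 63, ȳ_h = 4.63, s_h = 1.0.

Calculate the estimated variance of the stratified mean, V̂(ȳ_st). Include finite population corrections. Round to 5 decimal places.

V̂(ȳ_st) ≈ 0.00409

V̂(ȳ_st) = Σ W_h² (1 − n_h/N_h) s_h²/n_h, with W_h = N_h/N and N = 910:
  stratum 1: (290/910)²·(1 − 50/290)·1.2²/50 = 0.00242058
  stratum 2: (340/910)²·(1 − 77/340)·0.6²/77 = 0.000504852
  stratum 3: (280/910)²·(1 − 63/280)·1.0²/63 = 0.00116465
V̂(ȳ_st) = 0.00409008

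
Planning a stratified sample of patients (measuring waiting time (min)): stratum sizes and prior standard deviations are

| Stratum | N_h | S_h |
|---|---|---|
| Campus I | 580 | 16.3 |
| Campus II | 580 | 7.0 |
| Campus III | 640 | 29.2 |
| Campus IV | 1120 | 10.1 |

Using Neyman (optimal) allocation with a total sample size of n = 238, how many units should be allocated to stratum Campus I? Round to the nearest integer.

Neyman allocation: n_h = n · N_h S_h / Σ N_i S_i, with n = 238.
  stratum Campus I: N_h·S_h = 580·16.3 = 9454.00
  stratum Campus II: N_h·S_h = 580·7.0 = 4060.00
  stratum Campus III: N_h·S_h = 640·29.2 = 18688.00
  stratum Campus IV: N_h·S_h = 1120·10.1 = 11312.00
Σ N_h S_h = 43514.00
n for stratum Campus I = 238·9454.00/43514.00 = 51.709 → 52

52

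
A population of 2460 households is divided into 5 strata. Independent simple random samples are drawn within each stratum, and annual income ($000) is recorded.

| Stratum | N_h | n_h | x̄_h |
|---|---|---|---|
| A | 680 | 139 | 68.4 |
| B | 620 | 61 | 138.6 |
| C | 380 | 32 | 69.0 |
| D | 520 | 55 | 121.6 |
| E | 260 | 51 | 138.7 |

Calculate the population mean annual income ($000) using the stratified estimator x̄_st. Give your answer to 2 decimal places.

N = Σ N_h = 2460. Stratum weights W_h = N_h/N.
x̄_st = (680·68.4 + 620·138.6 + 380·69.0 + 520·121.6 + 260·138.7) / 2460 = 104.8610

x̄_st ≈ 104.86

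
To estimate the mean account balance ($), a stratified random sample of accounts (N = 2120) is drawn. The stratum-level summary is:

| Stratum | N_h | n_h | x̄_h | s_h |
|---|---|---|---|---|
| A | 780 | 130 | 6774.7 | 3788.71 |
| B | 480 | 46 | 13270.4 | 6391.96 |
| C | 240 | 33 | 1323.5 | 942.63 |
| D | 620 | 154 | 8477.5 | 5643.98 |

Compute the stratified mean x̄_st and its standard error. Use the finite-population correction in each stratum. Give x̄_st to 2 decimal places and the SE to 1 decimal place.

x̄_st ≈ 8126.30, SE ≈ 259.3

x̄_st = Σ W_h x̄_h = (780·6774.7 + 480·13270.4 + 240·1323.5 + 620·8477.5)/2120 = 8126.29623
V̂(x̄_st) = Σ W_h² (1 − n_h/N_h) s_h²/n_h, with W_h = N_h/N and N = 2120:
  stratum A: (780/2120)²·(1 − 130/780)·3788.71²/130 = 12455.9
  stratum B: (480/2120)²·(1 − 46/480)·6391.96²/46 = 41168.9
  stratum C: (240/2120)²·(1 − 33/240)·942.63²/33 = 297.631
  stratum D: (620/2120)²·(1 − 154/620)·5643.98²/154 = 13297.1
V̂(x̄_st) = 67219.5
SE(x̄_st) = √67219.5 = 259.267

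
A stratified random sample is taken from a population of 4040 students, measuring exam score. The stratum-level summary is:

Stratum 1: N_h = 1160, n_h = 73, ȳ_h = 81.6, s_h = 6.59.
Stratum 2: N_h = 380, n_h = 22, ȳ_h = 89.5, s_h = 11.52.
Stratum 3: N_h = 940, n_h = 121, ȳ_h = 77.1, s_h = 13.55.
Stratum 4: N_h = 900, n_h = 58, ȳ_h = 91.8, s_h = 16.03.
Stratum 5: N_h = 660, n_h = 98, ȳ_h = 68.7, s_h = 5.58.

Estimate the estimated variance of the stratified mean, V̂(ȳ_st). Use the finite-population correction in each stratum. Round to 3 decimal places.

V̂(ȳ_st) = Σ W_h² (1 − n_h/N_h) s_h²/n_h, with W_h = N_h/N and N = 4040:
  stratum 1: (1160/4040)²·(1 − 73/1160)·6.59²/73 = 0.0459592
  stratum 2: (380/4040)²·(1 − 22/380)·11.52²/22 = 0.0502789
  stratum 3: (940/4040)²·(1 − 121/940)·13.55²/121 = 0.0715719
  stratum 4: (900/4040)²·(1 − 58/900)·16.03²/58 = 0.205698
  stratum 5: (660/4040)²·(1 − 98/660)·5.58²/98 = 0.00722038
V̂(ȳ_st) = 0.380729

V̂(ȳ_st) ≈ 0.381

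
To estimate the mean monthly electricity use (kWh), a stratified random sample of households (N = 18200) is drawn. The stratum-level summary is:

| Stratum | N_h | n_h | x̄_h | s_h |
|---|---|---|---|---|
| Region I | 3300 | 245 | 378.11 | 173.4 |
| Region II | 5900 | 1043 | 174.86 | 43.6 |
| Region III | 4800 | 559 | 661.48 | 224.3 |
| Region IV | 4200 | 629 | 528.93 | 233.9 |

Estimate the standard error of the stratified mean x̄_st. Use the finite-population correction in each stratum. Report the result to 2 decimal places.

SE(x̄_st) ≈ 3.66

V̂(x̄_st) = Σ W_h² (1 − n_h/N_h) s_h²/n_h, with W_h = N_h/N and N = 18200:
  stratum Region I: (3300/18200)²·(1 − 245/3300)·173.4²/245 = 3.73521
  stratum Region II: (5900/18200)²·(1 − 1043/5900)·43.6²/1043 = 0.157676
  stratum Region III: (4800/18200)²·(1 − 559/4800)·224.3²/559 = 5.53112
  stratum Region IV: (4200/18200)²·(1 − 629/4200)·233.9²/629 = 3.93828
V̂(x̄_st) = 13.3623
SE(x̄_st) = √13.3623 = 3.65545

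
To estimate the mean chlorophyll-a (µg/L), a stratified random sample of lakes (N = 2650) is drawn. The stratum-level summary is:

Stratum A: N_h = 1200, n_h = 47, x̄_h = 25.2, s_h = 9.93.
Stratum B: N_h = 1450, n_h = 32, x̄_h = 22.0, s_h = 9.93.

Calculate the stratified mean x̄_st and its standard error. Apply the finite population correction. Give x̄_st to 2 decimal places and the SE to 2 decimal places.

x̄_st ≈ 23.45, SE ≈ 1.15

x̄_st = Σ W_h x̄_h = (1200·25.2 + 1450·22.0)/2650 = 23.44906
V̂(x̄_st) = Σ W_h² (1 − n_h/N_h) s_h²/n_h, with W_h = N_h/N and N = 2650:
  stratum A: (1200/2650)²·(1 − 47/1200)·9.93²/47 = 0.413351
  stratum B: (1450/2650)²·(1 − 32/1450)·9.93²/32 = 0.902196
V̂(x̄_st) = 1.31555
SE(x̄_st) = √1.31555 = 1.14697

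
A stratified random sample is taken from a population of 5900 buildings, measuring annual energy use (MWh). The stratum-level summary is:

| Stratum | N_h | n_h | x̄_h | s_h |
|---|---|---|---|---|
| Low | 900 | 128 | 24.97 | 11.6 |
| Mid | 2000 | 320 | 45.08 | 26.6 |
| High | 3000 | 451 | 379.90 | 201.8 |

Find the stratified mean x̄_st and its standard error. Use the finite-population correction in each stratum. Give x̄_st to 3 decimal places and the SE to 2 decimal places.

x̄_st ≈ 212.260, SE ≈ 4.48

x̄_st = Σ W_h x̄_h = (900·24.97 + 2000·45.08 + 3000·379.90)/5900 = 212.25983
V̂(x̄_st) = Σ W_h² (1 − n_h/N_h) s_h²/n_h, with W_h = N_h/N and N = 5900:
  stratum Low: (900/5900)²·(1 − 128/900)·11.6²/128 = 0.0209827
  stratum Mid: (2000/5900)²·(1 − 320/2000)·26.6²/320 = 0.213427
  stratum High: (3000/5900)²·(1 − 451/3000)·201.8²/451 = 19.8359
V̂(x̄_st) = 20.0704
SE(x̄_st) = √20.0704 = 4.47999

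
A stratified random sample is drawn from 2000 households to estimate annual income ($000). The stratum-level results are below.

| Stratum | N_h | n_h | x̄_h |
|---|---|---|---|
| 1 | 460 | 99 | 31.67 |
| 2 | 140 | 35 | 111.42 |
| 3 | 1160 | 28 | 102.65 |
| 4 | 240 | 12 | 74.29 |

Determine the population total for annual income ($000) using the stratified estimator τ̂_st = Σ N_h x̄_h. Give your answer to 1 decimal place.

τ̂_st = Σ N_h x̄_h = 460·31.67 + 140·111.42 + 1160·102.65 + 240·74.29 = 167070.6

τ̂_st ≈ 167070.6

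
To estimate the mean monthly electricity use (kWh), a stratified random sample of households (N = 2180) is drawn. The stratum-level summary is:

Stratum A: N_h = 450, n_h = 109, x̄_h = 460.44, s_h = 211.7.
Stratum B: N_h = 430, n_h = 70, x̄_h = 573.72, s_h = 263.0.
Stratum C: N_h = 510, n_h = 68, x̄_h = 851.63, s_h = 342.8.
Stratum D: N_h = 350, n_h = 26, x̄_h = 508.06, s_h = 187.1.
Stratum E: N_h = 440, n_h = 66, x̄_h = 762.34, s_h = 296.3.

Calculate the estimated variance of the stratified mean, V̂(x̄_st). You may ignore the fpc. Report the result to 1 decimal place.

V̂(x̄_st) = Σ W_h² s_h²/n_h, with W_h = N_h/N and N = 2180:
  stratum A: (450/2180)²·211.7²/109 = 17.5197
  stratum B: (430/2180)²·263.0²/70 = 38.4448
  stratum C: (510/2180)²·342.8²/68 = 94.5802
  stratum D: (350/2180)²·187.1²/26 = 34.7054
  stratum E: (440/2180)²·296.3²/66 = 54.1891
V̂(x̄_st) = 239.439

V̂(x̄_st) ≈ 239.4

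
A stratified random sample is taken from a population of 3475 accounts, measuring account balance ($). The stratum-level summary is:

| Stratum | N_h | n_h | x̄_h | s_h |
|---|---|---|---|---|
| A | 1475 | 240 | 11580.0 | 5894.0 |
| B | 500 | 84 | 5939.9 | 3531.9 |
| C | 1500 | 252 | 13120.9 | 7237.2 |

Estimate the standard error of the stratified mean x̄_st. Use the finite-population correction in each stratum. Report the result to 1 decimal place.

SE(x̄_st) ≈ 237.9

V̂(x̄_st) = Σ W_h² (1 − n_h/N_h) s_h²/n_h, with W_h = N_h/N and N = 3475:
  stratum A: (1475/3475)²·(1 − 240/1475)·5894.0²/240 = 21835.3
  stratum B: (500/3475)²·(1 − 84/500)·3531.9²/84 = 2557.95
  stratum C: (1500/3475)²·(1 − 252/1500)·7237.2²/252 = 32220.8
V̂(x̄_st) = 56614
SE(x̄_st) = √56614 = 237.937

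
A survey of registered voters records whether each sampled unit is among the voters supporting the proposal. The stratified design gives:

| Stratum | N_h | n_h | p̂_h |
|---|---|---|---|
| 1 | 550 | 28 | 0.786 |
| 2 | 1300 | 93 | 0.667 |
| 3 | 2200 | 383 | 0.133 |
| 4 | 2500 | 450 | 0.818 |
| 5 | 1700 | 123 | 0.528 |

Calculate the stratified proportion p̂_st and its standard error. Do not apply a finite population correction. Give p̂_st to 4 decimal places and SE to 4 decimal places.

p̂_st ≈ 0.5496, SE ≈ 0.0150

N = 8250; stratum weights W_h = N_h/N.
p̂_st = Σ W_h p̂_h = (550·0.786 + 1300·0.667 + 2200·0.133 + 2500·0.818 + 1700·0.528)/8250 = 0.54965
V̂(p̂_st) = Σ W_h² p̂_h(1−p̂_h)/(n_h−1):
  stratum 1: (550/8250)²·0.786·0.214/27 = 2.76879e-05
  stratum 2: (1300/8250)²·0.667·0.333/92 = 5.99461e-05
  stratum 3: (2200/8250)²·0.133·0.867/382 = 2.14657e-05
  stratum 4: (2500/8250)²·0.818·0.182/449 = 3.04474e-05
  stratum 5: (1700/8250)²·0.528·0.472/122 = 8.67373e-05
V̂(p̂_st) = 0.000226284; SE = √V̂ = 0.0150428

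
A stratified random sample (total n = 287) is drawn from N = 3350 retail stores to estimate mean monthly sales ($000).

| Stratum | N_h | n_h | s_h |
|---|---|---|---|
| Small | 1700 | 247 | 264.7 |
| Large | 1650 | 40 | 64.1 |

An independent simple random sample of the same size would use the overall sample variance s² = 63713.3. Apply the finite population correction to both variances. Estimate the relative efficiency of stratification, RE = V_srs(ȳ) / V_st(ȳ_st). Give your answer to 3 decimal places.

RE ≈ 2.340

V̂(ȳ_st) = Σ W_h² (1 − n_h/N_h) s_h²/n_h, with W_h = N_h/N and N = 3350:
  stratum Small: (1700/3350)²·(1 − 247/1700)·264.7²/247 = 62.4361
  stratum Large: (1650/3350)²·(1 − 40/1650)·64.1²/40 = 24.3151
V_st = 86.7512
V_srs = (1 − 287/3350)·63713.3/287 = 202.979
Relative efficiency = V_srs / V_st = 202.979/86.7512 = 2.3398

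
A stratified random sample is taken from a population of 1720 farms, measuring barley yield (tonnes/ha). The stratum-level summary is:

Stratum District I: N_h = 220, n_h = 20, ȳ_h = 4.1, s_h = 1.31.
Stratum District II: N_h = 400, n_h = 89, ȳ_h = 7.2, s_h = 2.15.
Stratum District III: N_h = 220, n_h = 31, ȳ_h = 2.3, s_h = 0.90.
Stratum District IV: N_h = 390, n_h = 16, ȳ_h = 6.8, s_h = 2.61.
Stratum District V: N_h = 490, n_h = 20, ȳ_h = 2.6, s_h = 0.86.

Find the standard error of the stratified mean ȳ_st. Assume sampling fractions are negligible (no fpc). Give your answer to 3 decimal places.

SE(ȳ_st) ≈ 0.172

V̂(ȳ_st) = Σ W_h² s_h²/n_h, with W_h = N_h/N and N = 1720:
  stratum District I: (220/1720)²·1.31²/20 = 0.00140379
  stratum District II: (400/1720)²·2.15²/89 = 0.00280899
  stratum District III: (220/1720)²·0.90²/31 = 0.000427476
  stratum District IV: (390/1720)²·2.61²/16 = 0.0218894
  stratum District V: (490/1720)²·0.86²/20 = 0.00300125
V̂(ȳ_st) = 0.0295309
SE(ȳ_st) = √0.0295309 = 0.171845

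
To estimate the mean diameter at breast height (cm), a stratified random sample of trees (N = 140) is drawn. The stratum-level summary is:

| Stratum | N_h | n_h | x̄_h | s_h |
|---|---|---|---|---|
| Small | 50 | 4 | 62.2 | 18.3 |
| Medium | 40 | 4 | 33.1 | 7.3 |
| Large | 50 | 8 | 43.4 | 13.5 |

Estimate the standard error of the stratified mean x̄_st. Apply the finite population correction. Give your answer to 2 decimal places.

SE(x̄_st) ≈ 3.64

V̂(x̄_st) = Σ W_h² (1 − n_h/N_h) s_h²/n_h, with W_h = N_h/N and N = 140:
  stratum Small: (50/140)²·(1 − 4/50)·18.3²/4 = 9.82458
  stratum Medium: (40/140)²·(1 − 4/40)·7.3²/4 = 0.978796
  stratum Large: (50/140)²·(1 − 8/50)·13.5²/8 = 2.44085
V̂(x̄_st) = 13.2442
SE(x̄_st) = √13.2442 = 3.63926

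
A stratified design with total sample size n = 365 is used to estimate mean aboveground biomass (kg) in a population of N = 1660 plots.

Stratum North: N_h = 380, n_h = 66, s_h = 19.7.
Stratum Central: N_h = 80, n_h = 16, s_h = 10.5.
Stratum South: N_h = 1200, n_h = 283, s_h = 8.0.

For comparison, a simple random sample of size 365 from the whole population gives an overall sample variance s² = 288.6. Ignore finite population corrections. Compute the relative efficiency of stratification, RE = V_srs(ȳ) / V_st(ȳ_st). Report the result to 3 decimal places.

RE ≈ 1.788

V̂(ȳ_st) = Σ W_h² s_h²/n_h, with W_h = N_h/N and N = 1660:
  stratum North: (380/1660)²·19.7²/66 = 0.308134
  stratum Central: (80/1660)²·10.5²/16 = 0.0160038
  stratum South: (1200/1660)²·8.0²/283 = 0.118179
V_st = 0.442317
V_srs = s²/n = 288.6/365 = 0.790685
Relative efficiency = V_srs / V_st = 0.790685/0.442317 = 1.7876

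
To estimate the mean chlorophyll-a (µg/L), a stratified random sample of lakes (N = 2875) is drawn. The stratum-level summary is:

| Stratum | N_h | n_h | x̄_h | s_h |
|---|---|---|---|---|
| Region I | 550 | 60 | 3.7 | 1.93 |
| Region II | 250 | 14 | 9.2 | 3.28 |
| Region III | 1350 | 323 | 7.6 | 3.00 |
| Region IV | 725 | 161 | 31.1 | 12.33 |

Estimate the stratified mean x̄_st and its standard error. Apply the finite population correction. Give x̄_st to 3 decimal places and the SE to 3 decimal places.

x̄_st ≈ 12.919, SE ≈ 0.243

x̄_st = Σ W_h x̄_h = (550·3.7 + 250·9.2 + 1350·7.6 + 725·31.1)/2875 = 12.91913
V̂(x̄_st) = Σ W_h² (1 − n_h/N_h) s_h²/n_h, with W_h = N_h/N and N = 2875:
  stratum Region I: (550/2875)²·(1 − 60/550)·1.93²/60 = 0.00202417
  stratum Region II: (250/2875)²·(1 − 14/250)·3.28²/14 = 0.00548524
  stratum Region III: (1350/2875)²·(1 − 323/1350)·3.00²/323 = 0.00467378
  stratum Region IV: (725/2875)²·(1 − 161/725)·12.33²/161 = 0.0467134
V̂(x̄_st) = 0.0588966
SE(x̄_st) = √0.0588966 = 0.242686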